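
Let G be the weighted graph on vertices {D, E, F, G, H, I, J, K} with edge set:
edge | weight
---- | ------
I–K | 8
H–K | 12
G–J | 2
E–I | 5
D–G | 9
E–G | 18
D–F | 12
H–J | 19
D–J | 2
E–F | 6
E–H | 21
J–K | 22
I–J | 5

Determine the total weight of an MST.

40

Prim, starting at H.
Step 1: cheapest edge leaving the tree is H–K (12); add K.
Step 2: cheapest edge leaving the tree is I–K (8); add I.
Step 3: cheapest edge leaving the tree is E–I (5); add E.
Step 4: cheapest edge leaving the tree is I–J (5); add J.
Step 5: cheapest edge leaving the tree is D–J (2); add D.
Step 6: cheapest edge leaving the tree is G–J (2); add G.
Step 7: cheapest edge leaving the tree is E–F (6); add F.
MST edges: H–K, I–K, E–I, I–J, D–J, G–J, E–F; total weight 12+8+5+5+2+2+6 = 40.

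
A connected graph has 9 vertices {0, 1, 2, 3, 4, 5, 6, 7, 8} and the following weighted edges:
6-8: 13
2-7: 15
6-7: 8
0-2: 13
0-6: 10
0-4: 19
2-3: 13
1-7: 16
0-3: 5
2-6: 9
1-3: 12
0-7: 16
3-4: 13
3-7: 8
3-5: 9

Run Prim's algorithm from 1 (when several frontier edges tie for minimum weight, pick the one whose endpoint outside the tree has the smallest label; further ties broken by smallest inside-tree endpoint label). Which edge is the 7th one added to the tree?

Prim's algorithm from 1:
Step 1: cheapest edge leaving the tree is 1-3 (12); add 3.
Step 2: cheapest edge leaving the tree is 0-3 (5); add 0.
Step 3: cheapest edge leaving the tree is 3-7 (8); add 7.
Step 4: cheapest edge leaving the tree is 6-7 (8); add 6.
Step 5: cheapest edge leaving the tree is 2-6 (9); add 2.
Step 6: cheapest edge leaving the tree is 3-5 (9); add 5.
Step 7: cheapest edge leaving the tree is 3-4 (13); add 4.
Step 8: cheapest edge leaving the tree is 6-8 (13); add 8.
The 7th edge added is 3-4.

3-4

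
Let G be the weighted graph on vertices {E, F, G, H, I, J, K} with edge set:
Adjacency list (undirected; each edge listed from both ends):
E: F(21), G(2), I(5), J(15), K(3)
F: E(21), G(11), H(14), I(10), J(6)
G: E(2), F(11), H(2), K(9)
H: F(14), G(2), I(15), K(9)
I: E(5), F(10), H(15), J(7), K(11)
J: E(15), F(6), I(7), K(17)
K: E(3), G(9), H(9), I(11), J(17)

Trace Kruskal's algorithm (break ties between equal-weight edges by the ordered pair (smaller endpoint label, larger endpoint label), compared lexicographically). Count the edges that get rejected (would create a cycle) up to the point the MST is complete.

Kruskal: consider edges lightest-first.
E-G (2): add — endpoints in different components.
G-H (2): add — endpoints in different components.
E-K (3): add — endpoints in different components.
E-I (5): add — endpoints in different components.
F-J (6): add — endpoints in different components.
I-J (7): add — endpoints in different components.
Edges rejected before the tree was complete: 0.

0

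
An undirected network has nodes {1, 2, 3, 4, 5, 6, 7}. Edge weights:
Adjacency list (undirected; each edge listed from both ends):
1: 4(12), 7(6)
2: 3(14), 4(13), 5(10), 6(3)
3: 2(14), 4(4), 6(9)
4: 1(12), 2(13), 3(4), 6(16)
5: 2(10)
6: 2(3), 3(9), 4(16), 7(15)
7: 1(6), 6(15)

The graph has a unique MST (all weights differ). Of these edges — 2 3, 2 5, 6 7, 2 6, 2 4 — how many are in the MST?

2

Sort edges by weight, then run Kruskal:
2 6 (3): add. Components now {1} {2,6} {3} {4} {5} {7}
3 4 (4): add. Components now {1} {2,6} {3,4} {5} {7}
1 7 (6): add. Components now {1,7} {2,6} {3,4} {5}
3 6 (9): add. Components now {1,7} {2,3,4,6} {5}
2 5 (10): add. Components now {1,7} {2,3,4,5,6}
1 4 (12): add. Components now {1,2,3,4,5,6,7}
MST edge set: {2 6, 3 4, 1 7, 3 6, 2 5, 1 4}.
Of the listed edges, {2 5, 2 6} are in the MST → 2.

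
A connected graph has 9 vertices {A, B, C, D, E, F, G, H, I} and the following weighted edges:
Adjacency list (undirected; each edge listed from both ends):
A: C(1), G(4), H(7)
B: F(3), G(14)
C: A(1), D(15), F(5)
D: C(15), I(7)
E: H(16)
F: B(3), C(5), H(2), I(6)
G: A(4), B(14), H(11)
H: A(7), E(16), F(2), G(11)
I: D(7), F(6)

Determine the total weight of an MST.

44

Sort edges by weight, then run Kruskal:
A-C (1): add — endpoints in different components.
F-H (2): add — endpoints in different components.
B-F (3): add — endpoints in different components.
A-G (4): add — endpoints in different components.
C-F (5): add — endpoints in different components.
F-I (6): add — endpoints in different components.
A-H (7): skip — A and H already connected.
D-I (7): add — endpoints in different components.
G-H (11): skip — G and H already connected.
B-G (14): skip — B and G already connected.
C-D (15): skip — C and D already connected.
E-H (16): add — endpoints in different components.
MST edges: A-C, F-H, B-F, A-G, C-F, F-I, D-I, E-H; total weight 1+2+3+4+5+6+7+16 = 44.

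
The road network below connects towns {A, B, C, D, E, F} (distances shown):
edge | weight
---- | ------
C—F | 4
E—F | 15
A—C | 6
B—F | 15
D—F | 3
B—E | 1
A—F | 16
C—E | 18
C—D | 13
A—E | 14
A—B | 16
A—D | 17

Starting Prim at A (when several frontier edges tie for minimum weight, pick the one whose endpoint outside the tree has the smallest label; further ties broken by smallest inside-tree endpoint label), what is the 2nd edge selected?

C-F

Grow the tree from A using Prim:
Step 1: frontier [A—C 6, A—E 14, A—B 16, A—F 16, A—D 17] → take A—C (6); add C.
Step 2: frontier [A—E 14, A—B 16, A—F 16, A—D 17, C—F 4, C—D 13, C—E 18] → take C—F (4); add F.
Step 3: frontier [A—E 14, A—B 16, A—D 17, C—D 13, C—E 18, D—F 3, B—F 15, E—F 15] → take D—F (3); add D.
Step 4: frontier [A—E 14, A—B 16, C—E 18, B—F 15, E—F 15] → take A—E (14); add E.
Step 5: frontier [A—B 16, B—E 1, B—F 15] → take B—E (1); add B.
The 2nd edge added is C—F.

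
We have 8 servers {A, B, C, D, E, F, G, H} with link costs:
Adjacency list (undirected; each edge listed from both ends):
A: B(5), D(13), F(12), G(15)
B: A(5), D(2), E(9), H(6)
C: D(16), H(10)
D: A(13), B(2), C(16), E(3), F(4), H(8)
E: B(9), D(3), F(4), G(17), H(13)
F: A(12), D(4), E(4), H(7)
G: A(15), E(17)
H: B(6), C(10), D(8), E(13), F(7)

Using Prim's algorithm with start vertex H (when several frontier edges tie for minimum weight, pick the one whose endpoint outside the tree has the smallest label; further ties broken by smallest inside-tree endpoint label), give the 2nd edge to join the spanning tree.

B-D

Prim's algorithm from H:
Step 1: cheapest edge leaving the tree is B—H (6); add B.
Step 2: cheapest edge leaving the tree is B—D (2); add D.
Step 3: cheapest edge leaving the tree is D—E (3); add E.
Step 4: cheapest edge leaving the tree is D—F (4); add F.
Step 5: cheapest edge leaving the tree is A—B (5); add A.
Step 6: cheapest edge leaving the tree is C—H (10); add C.
Step 7: cheapest edge leaving the tree is A—G (15); add G.
The 2nd edge added is B—D.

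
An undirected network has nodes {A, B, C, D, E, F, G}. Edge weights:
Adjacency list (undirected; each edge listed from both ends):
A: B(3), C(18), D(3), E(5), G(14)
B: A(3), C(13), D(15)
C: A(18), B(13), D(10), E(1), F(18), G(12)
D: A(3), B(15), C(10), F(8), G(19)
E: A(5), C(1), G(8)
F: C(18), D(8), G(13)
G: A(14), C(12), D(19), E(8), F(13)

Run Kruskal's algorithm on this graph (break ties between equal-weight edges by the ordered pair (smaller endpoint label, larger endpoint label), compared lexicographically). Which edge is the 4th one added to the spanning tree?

Kruskal's algorithm — process edges by increasing weight (ties by edge label):
C—E (1): add. Components now {A} {B} {C,E} {D} {F} {G}
A—B (3): add. Components now {A,B} {C,E} {D} {F} {G}
A—D (3): add. Components now {A,B,D} {C,E} {F} {G}
A—E (5): add. Components now {A,B,C,D,E} {F} {G}
D—F (8): add. Components now {A,B,C,D,E,F} {G}
E—G (8): add. Components now {A,B,C,D,E,F,G}
The 4th edge added is A—E.

A-E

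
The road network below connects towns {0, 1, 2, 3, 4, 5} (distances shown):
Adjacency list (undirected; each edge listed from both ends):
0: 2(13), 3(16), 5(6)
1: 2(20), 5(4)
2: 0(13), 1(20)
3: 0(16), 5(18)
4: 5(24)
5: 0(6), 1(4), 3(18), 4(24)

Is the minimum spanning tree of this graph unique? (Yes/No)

Yes

Sort edges by weight, then run Kruskal:
1—5 (4): add — endpoints in different components.
0—5 (6): add — endpoints in different components.
0—2 (13): add — endpoints in different components.
0—3 (16): add — endpoints in different components.
3—5 (18): skip — 3 and 5 already connected.
1—2 (20): skip — 1 and 2 already connected.
4—5 (24): add — endpoints in different components.
Every non-tree edge has weight strictly greater than the heaviest edge on the tree path between its endpoints, so the MST is unique.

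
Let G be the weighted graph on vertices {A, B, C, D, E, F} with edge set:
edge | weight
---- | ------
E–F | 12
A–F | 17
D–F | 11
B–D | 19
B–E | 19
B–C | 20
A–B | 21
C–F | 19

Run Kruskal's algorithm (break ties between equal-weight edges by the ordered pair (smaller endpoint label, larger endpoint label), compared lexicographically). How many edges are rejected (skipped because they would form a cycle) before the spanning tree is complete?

1

Sort edges by weight, then run Kruskal:
D–F (11): add. Components now {A} {B} {C} {D,F} {E}
E–F (12): add. Components now {A} {B} {C} {D,E,F}
A–F (17): add. Components now {A,D,E,F} {B} {C}
B–D (19): add. Components now {A,B,D,E,F} {C}
B–E (19): skip — B and E already connected.
C–F (19): add. Components now {A,B,C,D,E,F}
Edges rejected before the tree was complete: 1.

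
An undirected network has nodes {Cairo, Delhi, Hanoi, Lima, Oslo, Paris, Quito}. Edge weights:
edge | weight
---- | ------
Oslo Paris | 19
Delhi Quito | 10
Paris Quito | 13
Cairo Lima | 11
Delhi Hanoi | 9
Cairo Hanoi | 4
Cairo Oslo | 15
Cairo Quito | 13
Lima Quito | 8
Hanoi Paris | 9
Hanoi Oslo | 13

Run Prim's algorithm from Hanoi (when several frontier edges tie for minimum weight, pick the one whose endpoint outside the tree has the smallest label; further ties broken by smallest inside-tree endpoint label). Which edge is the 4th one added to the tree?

Grow the tree from Hanoi using Prim:
Step 1: frontier [Cairo Hanoi 4, Delhi Hanoi 9, Hanoi Paris 9, Hanoi Oslo 13] → take Cairo Hanoi (4); add Cairo.
Step 2: frontier [Cairo Lima 11, Cairo Quito 13, Cairo Oslo 15, Delhi Hanoi 9, Hanoi Paris 9, Hanoi Oslo 13] → take Delhi Hanoi (9); add Delhi.
Step 3: frontier [Cairo Lima 11, Cairo Quito 13, Cairo Oslo 15, Delhi Quito 10, Hanoi Paris 9, Hanoi Oslo 13] → take Hanoi Paris (9); add Paris.
Step 4: frontier [Cairo Lima 11, Cairo Quito 13, Cairo Oslo 15, Delhi Quito 10, Hanoi Oslo 13, Paris Quito 13, Oslo Paris 19] → take Delhi Quito (10); add Quito.
Step 5: frontier [Cairo Lima 11, Cairo Oslo 15, Hanoi Oslo 13, Oslo Paris 19, Lima Quito 8] → take Lima Quito (8); add Lima.
Step 6: frontier [Cairo Oslo 15, Hanoi Oslo 13, Oslo Paris 19] → take Hanoi Oslo (13); add Oslo.
The 4th edge added is Delhi Quito.

Delhi-Quito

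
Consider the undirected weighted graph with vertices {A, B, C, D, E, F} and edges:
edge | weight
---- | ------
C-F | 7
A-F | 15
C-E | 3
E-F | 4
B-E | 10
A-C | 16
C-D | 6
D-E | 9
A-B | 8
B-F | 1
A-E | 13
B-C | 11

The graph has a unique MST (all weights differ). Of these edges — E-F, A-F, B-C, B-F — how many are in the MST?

2

Sort edges by weight, then run Kruskal:
B-F (1): add. Components now {A} {B,F} {C} {D} {E}
C-E (3): add. Components now {A} {B,F} {C,E} {D}
E-F (4): add. Components now {A} {B,C,E,F} {D}
C-D (6): add. Components now {A} {B,C,D,E,F}
C-F (7): skip — C and F already connected.
A-B (8): add. Components now {A,B,C,D,E,F}
MST edge set: {B-F, C-E, E-F, C-D, A-B}.
Of the listed edges, {E-F, B-F} are in the MST → 2.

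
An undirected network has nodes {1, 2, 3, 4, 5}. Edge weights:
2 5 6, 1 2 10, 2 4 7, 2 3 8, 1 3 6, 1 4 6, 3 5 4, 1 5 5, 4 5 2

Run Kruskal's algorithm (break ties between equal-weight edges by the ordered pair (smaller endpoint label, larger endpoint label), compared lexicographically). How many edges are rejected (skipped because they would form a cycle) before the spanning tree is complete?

2

Kruskal's algorithm — process edges by increasing weight (ties by edge label):
4 5 (2): add — endpoints in different components.
3 5 (4): add — endpoints in different components.
1 5 (5): add — endpoints in different components.
1 3 (6): skip — 1 and 3 already connected.
1 4 (6): skip — 1 and 4 already connected.
2 5 (6): add — endpoints in different components.
Edges rejected before the tree was complete: 2.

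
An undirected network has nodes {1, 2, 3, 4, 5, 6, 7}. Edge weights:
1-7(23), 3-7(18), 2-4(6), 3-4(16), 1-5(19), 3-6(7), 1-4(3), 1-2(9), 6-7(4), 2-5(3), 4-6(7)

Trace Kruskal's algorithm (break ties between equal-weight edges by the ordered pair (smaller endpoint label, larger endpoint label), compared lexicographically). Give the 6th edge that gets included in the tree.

4-6

Kruskal: consider edges lightest-first.
1-4 (3): add. Components now {1,4} {2} {3} {5} {6} {7}
2-5 (3): add. Components now {1,4} {2,5} {3} {6} {7}
6-7 (4): add. Components now {1,4} {2,5} {3} {6,7}
2-4 (6): add. Components now {1,2,4,5} {3} {6,7}
3-6 (7): add. Components now {1,2,4,5} {3,6,7}
4-6 (7): add. Components now {1,2,3,4,5,6,7}
The 6th edge added is 4-6.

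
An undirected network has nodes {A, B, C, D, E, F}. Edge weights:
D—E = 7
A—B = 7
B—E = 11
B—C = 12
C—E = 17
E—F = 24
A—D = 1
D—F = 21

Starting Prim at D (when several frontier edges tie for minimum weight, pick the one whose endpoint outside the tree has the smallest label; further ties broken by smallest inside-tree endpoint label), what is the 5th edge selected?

D-F

Prim's algorithm from D:
Step 1: frontier [A—D 1, D—E 7, D—F 21] → take A—D (1); add A.
Step 2: frontier [A—B 7, D—E 7, D—F 21] → take A—B (7); add B.
Step 3: frontier [B—E 11, B—C 12, D—E 7, D—F 21] → take D—E (7); add E.
Step 4: frontier [B—C 12, D—F 21, C—E 17, E—F 24] → take B—C (12); add C.
Step 5: frontier [D—F 21, E—F 24] → take D—F (21); add F.
The 5th edge added is D—F.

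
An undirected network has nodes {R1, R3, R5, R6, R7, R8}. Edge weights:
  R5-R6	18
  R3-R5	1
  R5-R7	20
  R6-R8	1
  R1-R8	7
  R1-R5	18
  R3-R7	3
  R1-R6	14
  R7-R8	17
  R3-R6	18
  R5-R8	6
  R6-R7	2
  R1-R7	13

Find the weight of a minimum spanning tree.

Kruskal: consider edges lightest-first.
R3-R5 (1): add — endpoints in different components.
R6-R8 (1): add — endpoints in different components.
R6-R7 (2): add — endpoints in different components.
R3-R7 (3): add — endpoints in different components.
R5-R8 (6): skip — R5 and R8 already connected.
R1-R8 (7): add — endpoints in different components.
MST edges: R3-R5, R6-R8, R6-R7, R3-R7, R1-R8; total weight 1+1+2+3+7 = 14.

14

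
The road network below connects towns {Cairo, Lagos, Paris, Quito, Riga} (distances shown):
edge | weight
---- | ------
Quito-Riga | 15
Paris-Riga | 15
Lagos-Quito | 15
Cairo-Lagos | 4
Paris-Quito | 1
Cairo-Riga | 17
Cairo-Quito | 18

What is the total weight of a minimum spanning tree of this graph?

35

Sort edges by weight, then run Kruskal:
Paris-Quito (1): add — endpoints in different components.
Cairo-Lagos (4): add — endpoints in different components.
Lagos-Quito (15): add — endpoints in different components.
Paris-Riga (15): add — endpoints in different components.
MST edges: Paris-Quito, Cairo-Lagos, Lagos-Quito, Paris-Riga; total weight 1+4+15+15 = 35.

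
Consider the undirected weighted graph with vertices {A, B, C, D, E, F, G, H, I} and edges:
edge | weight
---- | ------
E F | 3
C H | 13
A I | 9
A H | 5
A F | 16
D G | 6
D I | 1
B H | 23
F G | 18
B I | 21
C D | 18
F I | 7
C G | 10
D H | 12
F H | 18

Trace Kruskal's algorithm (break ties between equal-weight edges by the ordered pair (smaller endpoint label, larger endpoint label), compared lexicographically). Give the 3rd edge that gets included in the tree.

Sort edges by weight, then run Kruskal:
D I (1): add — endpoints in different components.
E F (3): add — endpoints in different components.
A H (5): add — endpoints in different components.
D G (6): add — endpoints in different components.
F I (7): add — endpoints in different components.
A I (9): add — endpoints in different components.
C G (10): add — endpoints in different components.
D H (12): skip — D and H already connected.
C H (13): skip — C and H already connected.
A F (16): skip — A and F already connected.
C D (18): skip — C and D already connected.
F G (18): skip — F and G already connected.
F H (18): skip — F and H already connected.
B I (21): add — endpoints in different components.
The 3rd edge added is A H.

A-H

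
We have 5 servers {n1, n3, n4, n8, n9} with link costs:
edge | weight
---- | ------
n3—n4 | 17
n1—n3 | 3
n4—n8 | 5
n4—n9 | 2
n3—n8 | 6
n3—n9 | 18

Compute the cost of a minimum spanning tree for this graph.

Kruskal: consider edges lightest-first.
n4—n9 (2): add. Components now {n8} {n4,n9} {n1} {n3}
n1—n3 (3): add. Components now {n8} {n4,n9} {n1,n3}
n4—n8 (5): add. Components now {n4,n8,n9} {n1,n3}
n3—n8 (6): add. Components now {n1,n3,n4,n8,n9}
MST edges: n4—n9, n1—n3, n4—n8, n3—n8; total weight 2+3+5+6 = 16.

16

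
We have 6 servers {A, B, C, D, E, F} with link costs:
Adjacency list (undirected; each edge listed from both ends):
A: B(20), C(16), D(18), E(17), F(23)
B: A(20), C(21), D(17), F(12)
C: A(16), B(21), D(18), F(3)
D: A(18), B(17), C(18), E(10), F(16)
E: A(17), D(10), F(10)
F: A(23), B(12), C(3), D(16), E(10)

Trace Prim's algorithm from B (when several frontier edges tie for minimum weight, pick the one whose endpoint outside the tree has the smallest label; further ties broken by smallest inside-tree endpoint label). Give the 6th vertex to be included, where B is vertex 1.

Grow the tree from B using Prim:
Step 1: frontier [B–F 12, B–D 17, A–B 20, B–C 21] → take B–F (12); add F.
Step 2: frontier [B–D 17, A–B 20, B–C 21, C–F 3, E–F 10, D–F 16, A–F 23] → take C–F (3); add C.
Step 3: frontier [B–D 17, A–B 20, A–C 16, C–D 18, E–F 10, D–F 16, A–F 23] → take E–F (10); add E.
Step 4: frontier [B–D 17, A–B 20, A–C 16, C–D 18, D–E 10, A–E 17, D–F 16, A–F 23] → take D–E (10); add D.
Step 5: frontier [A–B 20, A–C 16, A–D 18, A–E 17, A–F 23] → take A–C (16); add A.
Vertex order: B, F, C, E, D, A. The 6th vertex is A.

A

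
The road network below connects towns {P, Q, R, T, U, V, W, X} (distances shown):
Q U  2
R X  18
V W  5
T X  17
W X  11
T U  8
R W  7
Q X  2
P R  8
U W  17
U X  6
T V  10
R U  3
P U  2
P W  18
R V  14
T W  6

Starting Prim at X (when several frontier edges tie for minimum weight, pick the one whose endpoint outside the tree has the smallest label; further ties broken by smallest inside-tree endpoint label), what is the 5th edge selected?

Prim, starting at X.
Step 1: cheapest edge leaving the tree is Q X (2); add Q.
Step 2: cheapest edge leaving the tree is Q U (2); add U.
Step 3: cheapest edge leaving the tree is P U (2); add P.
Step 4: cheapest edge leaving the tree is R U (3); add R.
Step 5: cheapest edge leaving the tree is R W (7); add W.
Step 6: cheapest edge leaving the tree is V W (5); add V.
Step 7: cheapest edge leaving the tree is T W (6); add T.
The 5th edge added is R W.

R-W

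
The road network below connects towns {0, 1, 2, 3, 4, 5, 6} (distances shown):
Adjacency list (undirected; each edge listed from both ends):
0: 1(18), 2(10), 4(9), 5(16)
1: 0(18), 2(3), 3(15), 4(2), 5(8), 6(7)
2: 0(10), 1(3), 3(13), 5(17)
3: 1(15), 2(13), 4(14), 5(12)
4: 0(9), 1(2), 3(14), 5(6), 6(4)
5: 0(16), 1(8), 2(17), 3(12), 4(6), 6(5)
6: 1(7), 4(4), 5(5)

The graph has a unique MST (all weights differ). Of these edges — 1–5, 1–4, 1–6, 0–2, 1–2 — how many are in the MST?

2

Sort edges by weight, then run Kruskal:
1–4 (2): add — endpoints in different components.
1–2 (3): add — endpoints in different components.
4–6 (4): add — endpoints in different components.
5–6 (5): add — endpoints in different components.
4–5 (6): skip — 4 and 5 already connected.
1–6 (7): skip — 1 and 6 already connected.
1–5 (8): skip — 1 and 5 already connected.
0–4 (9): add — endpoints in different components.
0–2 (10): skip — 0 and 2 already connected.
3–5 (12): add — endpoints in different components.
MST edge set: {1–4, 1–2, 4–6, 5–6, 0–4, 3–5}.
Of the listed edges, {1–4, 1–2} are in the MST → 2.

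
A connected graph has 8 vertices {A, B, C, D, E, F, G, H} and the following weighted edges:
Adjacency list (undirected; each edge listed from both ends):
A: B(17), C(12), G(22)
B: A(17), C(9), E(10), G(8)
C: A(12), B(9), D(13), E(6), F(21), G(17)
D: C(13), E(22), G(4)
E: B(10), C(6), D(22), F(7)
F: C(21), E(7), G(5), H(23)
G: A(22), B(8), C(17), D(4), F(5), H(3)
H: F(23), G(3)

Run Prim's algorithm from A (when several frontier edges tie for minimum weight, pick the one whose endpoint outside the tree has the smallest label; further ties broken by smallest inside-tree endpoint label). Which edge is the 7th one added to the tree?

Prim, starting at A.
Step 1: cheapest edge leaving the tree is A C (12); add C.
Step 2: cheapest edge leaving the tree is C E (6); add E.
Step 3: cheapest edge leaving the tree is E F (7); add F.
Step 4: cheapest edge leaving the tree is F G (5); add G.
Step 5: cheapest edge leaving the tree is G H (3); add H.
Step 6: cheapest edge leaving the tree is D G (4); add D.
Step 7: cheapest edge leaving the tree is B G (8); add B.
The 7th edge added is B G.

B-G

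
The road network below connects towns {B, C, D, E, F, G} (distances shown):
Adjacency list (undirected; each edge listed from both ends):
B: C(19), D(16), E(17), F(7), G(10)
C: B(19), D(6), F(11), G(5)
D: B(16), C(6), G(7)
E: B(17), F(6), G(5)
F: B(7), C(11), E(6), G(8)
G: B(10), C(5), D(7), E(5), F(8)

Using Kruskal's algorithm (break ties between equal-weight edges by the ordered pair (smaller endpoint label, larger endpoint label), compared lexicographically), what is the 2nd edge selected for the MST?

Kruskal's algorithm — process edges by increasing weight (ties by edge label):
C–G (5): add. Components now {B} {C,G} {D} {E} {F}
E–G (5): add. Components now {B} {C,E,G} {D} {F}
C–D (6): add. Components now {B} {C,D,E,G} {F}
E–F (6): add. Components now {B} {C,D,E,F,G}
B–F (7): add. Components now {B,C,D,E,F,G}
The 2nd edge added is E–G.

E-G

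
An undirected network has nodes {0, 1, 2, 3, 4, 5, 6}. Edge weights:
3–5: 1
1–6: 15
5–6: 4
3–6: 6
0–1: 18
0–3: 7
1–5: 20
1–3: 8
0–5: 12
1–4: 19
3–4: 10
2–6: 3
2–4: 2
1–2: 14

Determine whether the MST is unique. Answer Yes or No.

Kruskal's algorithm — process edges by increasing weight (ties by edge label):
3–5 (1): add — endpoints in different components.
2–4 (2): add — endpoints in different components.
2–6 (3): add — endpoints in different components.
5–6 (4): add — endpoints in different components.
3–6 (6): skip — 3 and 6 already connected.
0–3 (7): add — endpoints in different components.
1–3 (8): add — endpoints in different components.
Every non-tree edge has weight strictly greater than the heaviest edge on the tree path between its endpoints, so the MST is unique.

Yes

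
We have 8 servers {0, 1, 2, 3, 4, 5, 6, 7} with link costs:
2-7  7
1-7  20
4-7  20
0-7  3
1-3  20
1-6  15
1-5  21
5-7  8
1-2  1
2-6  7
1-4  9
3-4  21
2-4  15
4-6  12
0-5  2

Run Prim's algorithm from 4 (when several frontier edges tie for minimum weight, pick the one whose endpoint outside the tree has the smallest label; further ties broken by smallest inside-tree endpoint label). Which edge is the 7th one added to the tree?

1-3

Prim, starting at 4.
Step 1: cheapest edge leaving the tree is 1-4 (9); add 1.
Step 2: cheapest edge leaving the tree is 1-2 (1); add 2.
Step 3: cheapest edge leaving the tree is 2-6 (7); add 6.
Step 4: cheapest edge leaving the tree is 2-7 (7); add 7.
Step 5: cheapest edge leaving the tree is 0-7 (3); add 0.
Step 6: cheapest edge leaving the tree is 0-5 (2); add 5.
Step 7: cheapest edge leaving the tree is 1-3 (20); add 3.
The 7th edge added is 1-3.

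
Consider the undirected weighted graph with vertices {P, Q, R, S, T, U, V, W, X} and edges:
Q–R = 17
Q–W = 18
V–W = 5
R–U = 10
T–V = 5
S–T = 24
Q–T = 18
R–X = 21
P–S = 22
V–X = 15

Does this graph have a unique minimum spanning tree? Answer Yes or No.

No

Sort edges by weight, then run Kruskal:
T–V (5): add — endpoints in different components.
V–W (5): add — endpoints in different components.
R–U (10): add — endpoints in different components.
V–X (15): add — endpoints in different components.
Q–R (17): add — endpoints in different components.
Q–T (18): add — endpoints in different components.
Q–W (18): skip — Q and W already connected.
R–X (21): skip — R and X already connected.
P–S (22): add — endpoints in different components.
S–T (24): add — endpoints in different components.
Non-tree edge Q–W has weight 18, equal to the heaviest edge on its tree cycle — swapping gives another MST of the same weight. Not unique.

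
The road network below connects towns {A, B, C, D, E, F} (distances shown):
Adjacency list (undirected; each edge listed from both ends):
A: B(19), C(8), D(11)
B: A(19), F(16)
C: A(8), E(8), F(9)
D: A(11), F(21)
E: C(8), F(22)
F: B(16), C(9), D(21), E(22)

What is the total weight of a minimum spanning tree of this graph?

52

Prim's algorithm from C:
Step 1: frontier [A—C 8, C—E 8, C—F 9] → take A—C (8); add A.
Step 2: frontier [A—D 11, A—B 19, C—E 8, C—F 9] → take C—E (8); add E.
Step 3: frontier [A—D 11, A—B 19, C—F 9, E—F 22] → take C—F (9); add F.
Step 4: frontier [A—D 11, A—B 19, B—F 16, D—F 21] → take A—D (11); add D.
Step 5: frontier [A—B 19, B—F 16] → take B—F (16); add B.
MST edges: A—C, C—E, C—F, A—D, B—F; total weight 8+8+9+11+16 = 52.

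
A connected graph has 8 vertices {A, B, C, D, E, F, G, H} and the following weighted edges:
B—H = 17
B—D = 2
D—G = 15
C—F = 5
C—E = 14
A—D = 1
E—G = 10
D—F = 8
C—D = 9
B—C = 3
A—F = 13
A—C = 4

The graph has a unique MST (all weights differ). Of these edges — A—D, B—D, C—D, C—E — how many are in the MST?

Kruskal: consider edges lightest-first.
A—D (1): add — endpoints in different components.
B—D (2): add — endpoints in different components.
B—C (3): add — endpoints in different components.
A—C (4): skip — A and C already connected.
C—F (5): add — endpoints in different components.
D—F (8): skip — D and F already connected.
C—D (9): skip — C and D already connected.
E—G (10): add — endpoints in different components.
A—F (13): skip — A and F already connected.
C—E (14): add — endpoints in different components.
D—G (15): skip — D and G already connected.
B—H (17): add — endpoints in different components.
MST edge set: {A—D, B—D, B—C, C—F, E—G, C—E, B—H}.
Of the listed edges, {A—D, B—D, C—E} are in the MST → 3.

3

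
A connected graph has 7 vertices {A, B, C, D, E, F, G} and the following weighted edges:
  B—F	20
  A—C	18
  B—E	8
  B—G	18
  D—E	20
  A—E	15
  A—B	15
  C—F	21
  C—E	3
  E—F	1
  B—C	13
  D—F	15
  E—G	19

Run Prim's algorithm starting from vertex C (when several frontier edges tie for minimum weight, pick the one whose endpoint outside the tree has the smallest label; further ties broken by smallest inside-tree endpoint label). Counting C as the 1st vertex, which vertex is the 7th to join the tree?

G

Grow the tree from C using Prim:
Step 1: cheapest edge leaving the tree is C—E (3); add E.
Step 2: cheapest edge leaving the tree is E—F (1); add F.
Step 3: cheapest edge leaving the tree is B—E (8); add B.
Step 4: cheapest edge leaving the tree is A—B (15); add A.
Step 5: cheapest edge leaving the tree is D—F (15); add D.
Step 6: cheapest edge leaving the tree is B—G (18); add G.
Vertex order: C, E, F, B, A, D, G. The 7th vertex is G.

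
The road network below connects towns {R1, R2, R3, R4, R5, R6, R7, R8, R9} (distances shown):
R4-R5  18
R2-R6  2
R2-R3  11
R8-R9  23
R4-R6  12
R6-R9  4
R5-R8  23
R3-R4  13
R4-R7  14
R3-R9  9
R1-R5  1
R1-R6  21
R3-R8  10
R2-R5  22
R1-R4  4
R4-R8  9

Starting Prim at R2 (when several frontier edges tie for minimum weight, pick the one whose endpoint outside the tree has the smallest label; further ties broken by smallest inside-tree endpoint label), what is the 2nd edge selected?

Prim, starting at R2.
Step 1: cheapest edge leaving the tree is R2-R6 (2); add R6.
Step 2: cheapest edge leaving the tree is R6-R9 (4); add R9.
Step 3: cheapest edge leaving the tree is R3-R9 (9); add R3.
Step 4: cheapest edge leaving the tree is R3-R8 (10); add R8.
Step 5: cheapest edge leaving the tree is R4-R8 (9); add R4.
Step 6: cheapest edge leaving the tree is R1-R4 (4); add R1.
Step 7: cheapest edge leaving the tree is R1-R5 (1); add R5.
Step 8: cheapest edge leaving the tree is R4-R7 (14); add R7.
The 2nd edge added is R6-R9.

R6-R9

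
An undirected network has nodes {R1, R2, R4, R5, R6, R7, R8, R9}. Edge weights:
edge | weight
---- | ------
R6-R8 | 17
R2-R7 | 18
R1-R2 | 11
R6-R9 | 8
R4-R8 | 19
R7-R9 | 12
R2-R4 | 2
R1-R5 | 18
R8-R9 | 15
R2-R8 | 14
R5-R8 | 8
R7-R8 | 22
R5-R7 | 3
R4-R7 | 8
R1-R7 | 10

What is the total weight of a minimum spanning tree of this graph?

51

Sort edges by weight, then run Kruskal:
R2-R4 (2): add — endpoints in different components.
R5-R7 (3): add — endpoints in different components.
R4-R7 (8): add — endpoints in different components.
R5-R8 (8): add — endpoints in different components.
R6-R9 (8): add — endpoints in different components.
R1-R7 (10): add — endpoints in different components.
R1-R2 (11): skip — R2 and R1 already connected.
R7-R9 (12): add — endpoints in different components.
MST edges: R2-R4, R5-R7, R4-R7, R5-R8, R6-R9, R1-R7, R7-R9; total weight 2+3+8+8+8+10+12 = 51.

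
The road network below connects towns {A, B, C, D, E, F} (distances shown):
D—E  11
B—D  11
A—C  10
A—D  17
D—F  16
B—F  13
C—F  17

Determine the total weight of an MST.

Grow the tree from D using Prim:
Step 1: frontier [B—D 11, D—E 11, D—F 16, A—D 17] → take B—D (11); add B.
Step 2: frontier [B—F 13, D—E 11, D—F 16, A—D 17] → take D—E (11); add E.
Step 3: frontier [B—F 13, D—F 16, A—D 17] → take B—F (13); add F.
Step 4: frontier [A—D 17, C—F 17] → take A—D (17); add A.
Step 5: frontier [A—C 10, C—F 17] → take A—C (10); add C.
MST edges: B—D, D—E, B—F, A—D, A—C; total weight 11+11+13+17+10 = 62.

62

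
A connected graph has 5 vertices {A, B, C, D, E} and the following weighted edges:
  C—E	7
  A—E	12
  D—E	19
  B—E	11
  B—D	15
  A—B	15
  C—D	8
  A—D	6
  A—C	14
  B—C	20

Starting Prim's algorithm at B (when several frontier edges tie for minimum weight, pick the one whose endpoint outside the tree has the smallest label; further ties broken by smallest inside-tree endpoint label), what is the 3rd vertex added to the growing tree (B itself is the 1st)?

C

Prim's algorithm from B:
Step 1: cheapest edge leaving the tree is B—E (11); add E.
Step 2: cheapest edge leaving the tree is C—E (7); add C.
Step 3: cheapest edge leaving the tree is C—D (8); add D.
Step 4: cheapest edge leaving the tree is A—D (6); add A.
Vertex order: B, E, C, D, A. The 3rd vertex is C.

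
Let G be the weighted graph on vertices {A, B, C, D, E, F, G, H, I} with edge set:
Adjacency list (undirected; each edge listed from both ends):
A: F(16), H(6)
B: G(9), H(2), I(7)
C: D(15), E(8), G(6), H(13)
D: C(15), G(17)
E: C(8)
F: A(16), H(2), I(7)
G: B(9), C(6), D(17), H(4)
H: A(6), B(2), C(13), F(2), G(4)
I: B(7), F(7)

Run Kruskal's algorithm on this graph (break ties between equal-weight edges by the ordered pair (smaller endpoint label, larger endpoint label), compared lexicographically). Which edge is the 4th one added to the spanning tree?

Sort edges by weight, then run Kruskal:
B–H (2): add — endpoints in different components.
F–H (2): add — endpoints in different components.
G–H (4): add — endpoints in different components.
A–H (6): add — endpoints in different components.
C–G (6): add — endpoints in different components.
B–I (7): add — endpoints in different components.
F–I (7): skip — F and I already connected.
C–E (8): add — endpoints in different components.
B–G (9): skip — B and G already connected.
C–H (13): skip — C and H already connected.
C–D (15): add — endpoints in different components.
The 4th edge added is A–H.

A-H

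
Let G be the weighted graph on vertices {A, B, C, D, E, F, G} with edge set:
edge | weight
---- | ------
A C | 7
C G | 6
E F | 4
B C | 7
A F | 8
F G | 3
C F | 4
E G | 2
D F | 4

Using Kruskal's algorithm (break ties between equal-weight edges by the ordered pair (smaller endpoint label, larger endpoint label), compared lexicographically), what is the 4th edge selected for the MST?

D-F

Sort edges by weight, then run Kruskal:
E G (2): add — endpoints in different components.
F G (3): add — endpoints in different components.
C F (4): add — endpoints in different components.
D F (4): add — endpoints in different components.
E F (4): skip — E and F already connected.
C G (6): skip — C and G already connected.
A C (7): add — endpoints in different components.
B C (7): add — endpoints in different components.
The 4th edge added is D F.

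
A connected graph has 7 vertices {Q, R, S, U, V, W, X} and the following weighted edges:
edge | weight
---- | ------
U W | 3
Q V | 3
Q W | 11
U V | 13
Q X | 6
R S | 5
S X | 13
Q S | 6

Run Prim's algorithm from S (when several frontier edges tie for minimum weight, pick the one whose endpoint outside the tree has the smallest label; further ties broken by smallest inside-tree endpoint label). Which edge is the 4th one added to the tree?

Prim's algorithm from S:
Step 1: frontier [R S 5, Q S 6, S X 13] → take R S (5); add R.
Step 2: frontier [Q S 6, S X 13] → take Q S (6); add Q.
Step 3: frontier [Q V 3, Q X 6, Q W 11, S X 13] → take Q V (3); add V.
Step 4: frontier [Q X 6, Q W 11, S X 13, U V 13] → take Q X (6); add X.
Step 5: frontier [Q W 11, U V 13] → take Q W (11); add W.
Step 6: frontier [U V 13, U W 3] → take U W (3); add U.
The 4th edge added is Q X.

Q-X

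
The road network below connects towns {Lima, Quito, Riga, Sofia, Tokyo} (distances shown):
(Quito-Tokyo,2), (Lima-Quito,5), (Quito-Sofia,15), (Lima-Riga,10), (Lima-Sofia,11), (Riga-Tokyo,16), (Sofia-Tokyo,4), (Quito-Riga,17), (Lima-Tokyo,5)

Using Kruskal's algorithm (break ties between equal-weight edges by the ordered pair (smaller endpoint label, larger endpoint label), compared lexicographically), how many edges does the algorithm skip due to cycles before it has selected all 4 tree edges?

1

Kruskal: consider edges lightest-first.
Quito-Tokyo (2): add — endpoints in different components.
Sofia-Tokyo (4): add — endpoints in different components.
Lima-Quito (5): add — endpoints in different components.
Lima-Tokyo (5): skip — Lima and Tokyo already connected.
Lima-Riga (10): add — endpoints in different components.
Edges rejected before the tree was complete: 1.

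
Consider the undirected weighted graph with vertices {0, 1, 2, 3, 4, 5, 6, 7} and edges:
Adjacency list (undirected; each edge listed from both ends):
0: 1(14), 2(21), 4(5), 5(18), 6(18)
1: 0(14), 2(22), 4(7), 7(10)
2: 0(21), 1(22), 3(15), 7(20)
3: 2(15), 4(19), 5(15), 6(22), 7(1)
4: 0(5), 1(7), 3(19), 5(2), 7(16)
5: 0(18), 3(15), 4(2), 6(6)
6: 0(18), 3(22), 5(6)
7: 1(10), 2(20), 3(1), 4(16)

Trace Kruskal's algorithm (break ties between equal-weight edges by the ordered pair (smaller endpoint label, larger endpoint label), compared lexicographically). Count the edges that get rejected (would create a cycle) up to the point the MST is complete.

Sort edges by weight, then run Kruskal:
3-7 (1): add — endpoints in different components.
4-5 (2): add — endpoints in different components.
0-4 (5): add — endpoints in different components.
5-6 (6): add — endpoints in different components.
1-4 (7): add — endpoints in different components.
1-7 (10): add — endpoints in different components.
0-1 (14): skip — 0 and 1 already connected.
2-3 (15): add — endpoints in different components.
Edges rejected before the tree was complete: 1.

1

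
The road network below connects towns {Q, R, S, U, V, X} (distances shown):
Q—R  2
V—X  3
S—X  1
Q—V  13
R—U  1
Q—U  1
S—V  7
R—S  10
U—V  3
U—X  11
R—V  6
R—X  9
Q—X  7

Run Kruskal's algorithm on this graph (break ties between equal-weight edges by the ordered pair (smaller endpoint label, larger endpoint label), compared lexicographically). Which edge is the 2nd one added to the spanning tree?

R-U

Kruskal's algorithm — process edges by increasing weight (ties by edge label):
Q—U (1): add — endpoints in different components.
R—U (1): add — endpoints in different components.
S—X (1): add — endpoints in different components.
Q—R (2): skip — R and Q already connected.
U—V (3): add — endpoints in different components.
V—X (3): add — endpoints in different components.
The 2nd edge added is R—U.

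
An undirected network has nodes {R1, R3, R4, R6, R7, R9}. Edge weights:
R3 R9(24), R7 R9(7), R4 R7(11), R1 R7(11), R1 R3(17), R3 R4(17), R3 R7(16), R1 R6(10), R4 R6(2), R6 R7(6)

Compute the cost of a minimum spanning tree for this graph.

41

Prim's algorithm from R9:
Step 1: cheapest edge leaving the tree is R7 R9 (7); add R7.
Step 2: cheapest edge leaving the tree is R6 R7 (6); add R6.
Step 3: cheapest edge leaving the tree is R4 R6 (2); add R4.
Step 4: cheapest edge leaving the tree is R1 R6 (10); add R1.
Step 5: cheapest edge leaving the tree is R3 R7 (16); add R3.
MST edges: R7 R9, R6 R7, R4 R6, R1 R6, R3 R7; total weight 7+6+2+10+16 = 41.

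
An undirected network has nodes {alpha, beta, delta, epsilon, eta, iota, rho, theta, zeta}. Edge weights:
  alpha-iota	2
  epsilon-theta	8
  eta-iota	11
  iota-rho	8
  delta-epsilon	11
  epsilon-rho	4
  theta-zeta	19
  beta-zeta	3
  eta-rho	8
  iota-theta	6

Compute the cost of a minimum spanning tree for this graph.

61

Prim's algorithm from zeta:
Step 1: frontier [beta-zeta 3, theta-zeta 19] → take beta-zeta (3); add beta.
Step 2: frontier [theta-zeta 19] → take theta-zeta (19); add theta.
Step 3: frontier [iota-theta 6, epsilon-theta 8] → take iota-theta (6); add iota.
Step 4: frontier [alpha-iota 2, iota-rho 8, eta-iota 11, epsilon-theta 8] → take alpha-iota (2); add alpha.
Step 5: frontier [iota-rho 8, eta-iota 11, epsilon-theta 8] → take epsilon-theta (8); add epsilon.
Step 6: frontier [epsilon-rho 4, delta-epsilon 11, iota-rho 8, eta-iota 11] → take epsilon-rho (4); add rho.
Step 7: frontier [delta-epsilon 11, eta-iota 11, eta-rho 8] → take eta-rho (8); add eta.
Step 8: frontier [delta-epsilon 11] → take delta-epsilon (11); add delta.
MST edges: beta-zeta, theta-zeta, iota-theta, alpha-iota, epsilon-theta, epsilon-rho, eta-rho, delta-epsilon; total weight 3+19+6+2+8+4+8+11 = 61.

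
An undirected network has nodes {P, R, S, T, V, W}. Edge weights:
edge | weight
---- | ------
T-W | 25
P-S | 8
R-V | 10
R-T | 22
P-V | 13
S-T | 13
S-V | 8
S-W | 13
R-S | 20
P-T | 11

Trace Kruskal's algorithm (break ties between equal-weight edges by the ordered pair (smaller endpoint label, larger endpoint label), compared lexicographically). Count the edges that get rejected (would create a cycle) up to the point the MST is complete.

2

Kruskal's algorithm — process edges by increasing weight (ties by edge label):
P-S (8): add — endpoints in different components.
S-V (8): add — endpoints in different components.
R-V (10): add — endpoints in different components.
P-T (11): add — endpoints in different components.
P-V (13): skip — V and P already connected.
S-T (13): skip — T and S already connected.
S-W (13): add — endpoints in different components.
Edges rejected before the tree was complete: 2.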